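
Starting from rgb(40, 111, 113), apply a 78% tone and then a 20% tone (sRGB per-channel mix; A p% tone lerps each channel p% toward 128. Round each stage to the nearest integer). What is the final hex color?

Lerp each channel 78% toward 128:
  R: 40 + 68.64 = 108.64 → 109
  G: 111 + 0.78×(128−111) = 111 + 13.26 = 124.26 → 124
  B: 113 + 0.78×(128−113) = 113 + 11.7 = 124.7 → 125
After the tone: rgb(109, 124, 125) = #6d7c7d.
Per channel, c → c + 0.2(128 − c):
  R: 109 + 0.2×(128−109) = 109 + 3.8 = 112.8 → 113
  G: 124 + 0.8 = 124.8 → 125
  B: 125 + 0.2×(128−125) = 125 + 0.6 = 125.6 → 126
rgb(113, 125, 126) = #717d7e.

#717d7e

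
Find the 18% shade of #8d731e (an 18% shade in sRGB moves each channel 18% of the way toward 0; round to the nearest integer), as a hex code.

#745e19

#8d731e is rgb(141, 115, 30).
An 18% shade moves each channel 18% toward 0:
  R: 141 + 0.18×(0−141) = 141 − 25.38 = 115.62 → 116
  G: 115 − 20.7 = 94.3 → 94
  B: 30 − 5.4 = 24.6 → 25
rgb(116, 94, 25) = #745e19.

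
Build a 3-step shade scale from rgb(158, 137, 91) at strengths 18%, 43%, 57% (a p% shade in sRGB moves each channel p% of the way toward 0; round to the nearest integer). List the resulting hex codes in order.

18%: (158 − 28.44 = 129.56→130, 137 − 24.66 = 112.34→112, 91 − 16.38 = 74.62→75) → #82704B
43%: (158 − 67.94 = 90.06→90, 137 − 58.91 = 78.09→78, 91 − 39.13 = 51.87→52) → #5A4E34
57%: (158 − 90.06 = 67.94→68, 137 − 78.09 = 58.91→59, 91 − 51.87 = 39.13→39) → #443B27

#82704B, #5A4E34, #443B27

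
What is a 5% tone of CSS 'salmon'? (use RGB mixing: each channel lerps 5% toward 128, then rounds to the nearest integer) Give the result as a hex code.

#F48073

CSS salmon is rgb(250, 128, 114).
Lerp each channel 5% toward 128:
  R: 250 + 0.05×(128−250) = 250 − 6.1 = 243.9 → 244
  G: 128 + 0 = 128 → 128
  B: 114 + 0.05×(128−114) = 114 + 0.7 = 114.7 → 115
rgb(244, 128, 115) = #F48073.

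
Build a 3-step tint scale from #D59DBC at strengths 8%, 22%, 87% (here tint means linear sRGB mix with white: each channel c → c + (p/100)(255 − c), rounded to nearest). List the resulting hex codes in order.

#D59DBC is rgb(213, 157, 188).
8%: (213 + 3.36 = 216.36→216, 157 + 7.84 = 164.84→165, 188 + 5.36 = 193.36→193) → #D8A5C1
22%: (213 + 9.24 = 222.24→222, 157 + 21.56 = 178.56→179, 188 + 14.74 = 202.74→203) → #DEB3CB
87%: (213 + 36.54 = 249.54→250, 157 + 85.26 = 242.26→242, 188 + 58.29 = 246.29→246) → #FAF2F6

#D8A5C1, #DEB3CB, #FAF2F6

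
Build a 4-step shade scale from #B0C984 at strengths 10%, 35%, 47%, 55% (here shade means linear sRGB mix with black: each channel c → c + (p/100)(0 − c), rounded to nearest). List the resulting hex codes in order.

#B0C984 is rgb(176, 201, 132).
10%: (176 − 17.6 = 158.4→158, 201 − 20.1 = 180.9→181, 132 − 13.2 = 118.8→119) → #9EB577
35%: (176 − 61.6 = 114.4→114, 201 − 70.35 = 130.65→131, 132 − 46.2 = 85.8→86) → #728356
47%: (176 − 82.72 = 93.28→93, 201 − 94.47 = 106.53→107, 132 − 62.04 = 69.96→70) → #5D6B46
55%: (176 − 96.8 = 79.2→79, 201 − 110.55 = 90.45→90, 132 − 72.6 = 59.4→59) → #4F5A3B

#9EB577, #728356, #5D6B46, #4F5A3B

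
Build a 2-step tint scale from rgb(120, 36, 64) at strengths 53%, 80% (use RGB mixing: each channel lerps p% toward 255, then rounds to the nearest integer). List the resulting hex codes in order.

53%: (120 + 71.55 = 191.55→192, 36 + 116.07 = 152.07→152, 64 + 101.23 = 165.23→165) → #C098A5
80%: (120 + 108 = 228→228, 36 + 175.2 = 211.2→211, 64 + 152.8 = 216.8→217) → #E4D3D9

#C098A5, #E4D3D9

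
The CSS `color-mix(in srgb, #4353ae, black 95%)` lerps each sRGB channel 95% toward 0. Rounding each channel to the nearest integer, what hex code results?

#4353ae is rgb(67, 83, 174).
Per channel, c → c + 0.95(0 − c):
  R: 67 − 63.65 = 3.35 → 3
  G: 83 + 0.95×(0−83) = 83 − 78.85 = 4.15 → 4
  B: 174 + 0.95×(0−174) = 174 − 165.3 = 8.7 → 9
rgb(3, 4, 9) = #030409.

#030409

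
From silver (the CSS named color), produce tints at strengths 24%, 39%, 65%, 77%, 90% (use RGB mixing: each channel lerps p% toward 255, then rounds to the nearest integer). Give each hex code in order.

#cfcfcf, #d9d9d9, #e9e9e9, #f1f1f1, #f9f9f9

CSS silver is rgb(192, 192, 192).
24%: (192 + 15.12 = 207.12→207, 192 + 15.12 = 207.12→207, 192 + 15.12 = 207.12→207) → #cfcfcf
39%: (192 + 24.57 = 216.57→217, 192 + 24.57 = 216.57→217, 192 + 24.57 = 216.57→217) → #d9d9d9
65%: (192 + 40.95 = 232.95→233, 192 + 40.95 = 232.95→233, 192 + 40.95 = 232.95→233) → #e9e9e9
77%: (192 + 48.51 = 240.51→241, 192 + 48.51 = 240.51→241, 192 + 48.51 = 240.51→241) → #f1f1f1
90%: (192 + 56.7 = 248.7→249, 192 + 56.7 = 248.7→249, 192 + 56.7 = 248.7→249) → #f9f9f9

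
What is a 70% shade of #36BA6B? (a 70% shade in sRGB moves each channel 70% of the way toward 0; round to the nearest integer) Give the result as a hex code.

#103820

#36BA6B is rgb(54, 186, 107).
Per channel, c → c + 0.7(0 − c):
  R: 54 + 0.7×(0−54) = 54 − 37.8 = 16.2 → 16
  G: 186 − 130.2 = 55.8 → 56
  B: 107 + 0.7×(0−107) = 107 − 74.9 = 32.1 → 32
rgb(16, 56, 32) = #103820.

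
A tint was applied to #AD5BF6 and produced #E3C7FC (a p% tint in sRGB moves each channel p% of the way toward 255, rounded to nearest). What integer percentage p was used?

66%

#AD5BF6 is rgb(173, 91, 246); #E3C7FC is rgb(227, 199, 252).
On the G channel (widest range): 199 ≈ 91 + (p/100)(255 − 91), so p ≈ 100×(199 − 91)/(255 − 91) = 10800/164 = 65.85.
p = 66 reproduces all three channels after rounding.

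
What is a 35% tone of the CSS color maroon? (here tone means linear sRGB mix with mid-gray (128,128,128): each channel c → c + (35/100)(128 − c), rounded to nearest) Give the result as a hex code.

CSS maroon is rgb(128, 0, 0).
A 35% tone moves each channel 35% toward 128:
  R: 128 + 0 = 128 → 128
  G: 0 + 44.8 = 44.8 → 45
  B: 0 + 0.35×(128−0) = 0 + 44.8 = 44.8 → 45
rgb(128, 45, 45) = #802D2D.

#802D2D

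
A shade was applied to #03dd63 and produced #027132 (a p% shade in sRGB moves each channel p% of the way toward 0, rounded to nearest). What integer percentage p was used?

#03dd63 is rgb(3, 221, 99); #027132 is rgb(2, 113, 50).
On the G channel (widest range): 113 ≈ 221 + (p/100)(0 − 221), so p ≈ 100×(113 − 221)/(0 − 221) = -10800/-221 = 48.87.
p = 49 reproduces all three channels after rounding.

49%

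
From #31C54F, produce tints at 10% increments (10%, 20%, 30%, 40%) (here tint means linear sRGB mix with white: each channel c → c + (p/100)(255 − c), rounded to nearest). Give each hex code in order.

#31C54F is rgb(49, 197, 79).
10%: (49 + 20.6 = 69.6→70, 197 + 5.8 = 202.8→203, 79 + 17.6 = 96.6→97) → #46CB61
20%: (49 + 41.2 = 90.2→90, 197 + 11.6 = 208.6→209, 79 + 35.2 = 114.2→114) → #5AD172
30%: (49 + 61.8 = 110.8→111, 197 + 17.4 = 214.4→214, 79 + 52.8 = 131.8→132) → #6FD684
40%: (49 + 82.4 = 131.4→131, 197 + 23.2 = 220.2→220, 79 + 70.4 = 149.4→149) → #83DC95

#46CB61, #5AD172, #6FD684, #83DC95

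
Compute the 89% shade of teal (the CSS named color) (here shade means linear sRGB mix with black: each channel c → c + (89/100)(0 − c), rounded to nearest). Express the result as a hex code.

CSS teal is rgb(0, 128, 128).
Lerp each channel 89% toward 0:
  R: 0 + 0.89×(0−0) = 0 + 0 = 0 → 0
  G: 128 + 0.89×(0−128) = 128 − 113.92 = 14.08 → 14
  B: 128 + 0.89×(0−128) = 128 − 113.92 = 14.08 → 14
rgb(0, 14, 14) = #000E0E.

#000E0E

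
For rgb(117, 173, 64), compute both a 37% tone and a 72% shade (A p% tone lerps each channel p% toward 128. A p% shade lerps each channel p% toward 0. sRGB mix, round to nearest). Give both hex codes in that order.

37% tone:
  R: 117 + 0.37×(128−117) = 117 + 4.07 = 121.07 → 121
  G: 173 − 16.65 = 156.35 → 156
  B: 64 + 0.37×(128−64) = 64 + 23.68 = 87.68 → 88
  → #799C58
72% shade:
  R: 117 + 0.72×(0−117) = 117 − 84.24 = 32.76 → 33
  G: 173 − 124.56 = 48.44 → 48
  B: 64 + 0.72×(0−64) = 64 − 46.08 = 17.92 → 18
  → #213012

#799C58, #213012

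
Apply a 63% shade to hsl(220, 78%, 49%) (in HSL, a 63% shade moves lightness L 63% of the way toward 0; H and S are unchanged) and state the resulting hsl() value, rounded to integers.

L moves 63% from 49 toward 0: 49 − 30.87 = 18.13 → 18.
H and S are unchanged.

hsl(220, 78%, 18%)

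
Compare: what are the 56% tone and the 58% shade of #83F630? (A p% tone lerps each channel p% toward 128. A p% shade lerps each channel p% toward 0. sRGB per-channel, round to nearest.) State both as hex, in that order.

#81B45D, #376714

#83F630 is rgb(131, 246, 48).
56% tone:
  R: 131 + 0.56×(128−131) = 131 − 1.68 = 129.32 → 129
  G: 246 + 0.56×(128−246) = 246 − 66.08 = 179.92 → 180
  B: 48 + 0.56×(128−48) = 48 + 44.8 = 92.8 → 93
  → #81B45D
58% shade:
  R: 131 − 75.98 = 55.02 → 55
  G: 246 + 0.58×(0−246) = 246 − 142.68 = 103.32 → 103
  B: 48 − 27.84 = 20.16 → 20
  → #376714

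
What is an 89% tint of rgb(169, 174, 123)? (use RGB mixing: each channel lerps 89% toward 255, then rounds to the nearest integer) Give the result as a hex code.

#F6F6F0

An 89% tint moves each channel 89% toward 255:
  R: 169 + 76.54 = 245.54 → 246
  G: 174 + 0.89×(255−174) = 174 + 72.09 = 246.09 → 246
  B: 123 + 0.89×(255−123) = 123 + 117.48 = 240.48 → 240
rgb(246, 246, 240) = #F6F6F0.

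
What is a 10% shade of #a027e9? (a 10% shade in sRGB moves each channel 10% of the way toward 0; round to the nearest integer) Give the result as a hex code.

#9023d2

#a027e9 is rgb(160, 39, 233).
Lerp each channel 10% toward 0:
  R: 160 − 16 = 144 → 144
  G: 39 − 3.9 = 35.1 → 35
  B: 233 + 0.1×(0−233) = 233 − 23.3 = 209.7 → 210
rgb(144, 35, 210) = #9023d2.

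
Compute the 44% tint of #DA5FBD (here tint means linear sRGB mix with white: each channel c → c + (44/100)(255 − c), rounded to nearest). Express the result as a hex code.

#DA5FBD is rgb(218, 95, 189).
A 44% tint moves each channel 44% toward 255:
  R: 218 + 0.44×(255−218) = 218 + 16.28 = 234.28 → 234
  G: 95 + 70.4 = 165.4 → 165
  B: 189 + 0.44×(255−189) = 189 + 29.04 = 218.04 → 218
rgb(234, 165, 218) = #EAA5DA.

#EAA5DA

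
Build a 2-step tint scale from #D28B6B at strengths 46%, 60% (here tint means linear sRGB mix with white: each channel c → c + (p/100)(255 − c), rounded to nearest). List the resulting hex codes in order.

#E7C0AF, #EDD1C4

#D28B6B is rgb(210, 139, 107).
46%: (210 + 20.7 = 230.7→231, 139 + 53.36 = 192.36→192, 107 + 68.08 = 175.08→175) → #E7C0AF
60%: (210 + 27 = 237→237, 139 + 69.6 = 208.6→209, 107 + 88.8 = 195.8→196) → #EDD1C4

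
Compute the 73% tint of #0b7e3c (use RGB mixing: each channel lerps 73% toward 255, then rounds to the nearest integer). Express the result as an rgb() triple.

#0b7e3c is rgb(11, 126, 60).
A 73% tint moves each channel 73% toward 255:
  R: 11 + 0.73×(255−11) = 11 + 178.12 = 189.12 → 189
  G: 126 + 0.73×(255−126) = 126 + 94.17 = 220.17 → 220
  B: 60 + 0.73×(255−60) = 60 + 142.35 = 202.35 → 202

rgb(189, 220, 202)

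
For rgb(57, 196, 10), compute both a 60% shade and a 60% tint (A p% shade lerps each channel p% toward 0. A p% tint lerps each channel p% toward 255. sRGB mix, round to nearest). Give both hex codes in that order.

60% shade:
  R: 57 + 0.6×(0−57) = 57 − 34.2 = 22.8 → 23
  G: 196 + 0.6×(0−196) = 196 − 117.6 = 78.4 → 78
  B: 10 − 6 = 4 → 4
  → #174E04
60% tint:
  R: 57 + 118.8 = 175.8 → 176
  G: 196 + 0.6×(255−196) = 196 + 35.4 = 231.4 → 231
  B: 10 + 147 = 157 → 157
  → #B0E79D

#174E04, #B0E79D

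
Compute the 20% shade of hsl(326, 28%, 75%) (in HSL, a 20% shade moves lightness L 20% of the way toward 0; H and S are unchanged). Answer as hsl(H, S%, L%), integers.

L moves 20% from 75 toward 0: 75 − 15 = 60 → 60.
H and S are unchanged.

hsl(326, 28%, 60%)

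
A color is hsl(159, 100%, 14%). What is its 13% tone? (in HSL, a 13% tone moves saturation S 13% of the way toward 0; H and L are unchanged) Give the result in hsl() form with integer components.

S moves 13% from 100 toward 0: 100 − 13 = 87 → 87.
H and L are unchanged.

hsl(159, 87%, 14%)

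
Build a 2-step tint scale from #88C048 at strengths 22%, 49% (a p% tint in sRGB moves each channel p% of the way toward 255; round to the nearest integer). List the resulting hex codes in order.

#A2CE70, #C2DFA2

#88C048 is rgb(136, 192, 72).
22%: (136 + 26.18 = 162.18→162, 192 + 13.86 = 205.86→206, 72 + 40.26 = 112.26→112) → #A2CE70
49%: (136 + 58.31 = 194.31→194, 192 + 30.87 = 222.87→223, 72 + 89.67 = 161.67→162) → #C2DFA2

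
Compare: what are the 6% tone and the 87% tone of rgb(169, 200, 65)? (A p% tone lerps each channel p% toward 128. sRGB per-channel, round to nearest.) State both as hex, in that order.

6% tone:
  R: 169 − 2.46 = 166.54 → 167
  G: 200 − 4.32 = 195.68 → 196
  B: 65 + 0.06×(128−65) = 65 + 3.78 = 68.78 → 69
  → #a7c445
87% tone:
  R: 169 + 0.87×(128−169) = 169 − 35.67 = 133.33 → 133
  G: 200 + 0.87×(128−200) = 200 − 62.64 = 137.36 → 137
  B: 65 + 0.87×(128−65) = 65 + 54.81 = 119.81 → 120
  → #858978

#a7c445, #858978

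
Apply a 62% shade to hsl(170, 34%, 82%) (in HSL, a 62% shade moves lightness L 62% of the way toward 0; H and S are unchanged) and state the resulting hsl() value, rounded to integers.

hsl(170, 34%, 31%)

L moves 62% from 82 toward 0: 82 − 50.84 = 31.16 → 31.
H and S are unchanged.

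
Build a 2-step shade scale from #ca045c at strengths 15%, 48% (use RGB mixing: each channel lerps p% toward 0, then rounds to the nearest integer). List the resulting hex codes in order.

#ac034e, #690230

#ca045c is rgb(202, 4, 92).
15%: (202 − 30.3 = 171.7→172, 4 − 0.6 = 3.4→3, 92 − 13.8 = 78.2→78) → #ac034e
48%: (202 − 96.96 = 105.04→105, 4 − 1.92 = 2.08→2, 92 − 44.16 = 47.84→48) → #690230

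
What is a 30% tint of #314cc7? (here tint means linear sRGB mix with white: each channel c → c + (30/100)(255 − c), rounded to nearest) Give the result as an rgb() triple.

rgb(111, 130, 216)

#314cc7 is rgb(49, 76, 199).
A 30% tint moves each channel 30% toward 255:
  R: 49 + 0.3×(255−49) = 49 + 61.8 = 110.8 → 111
  G: 76 + 0.3×(255−76) = 76 + 53.7 = 129.7 → 130
  B: 199 + 16.8 = 215.8 → 216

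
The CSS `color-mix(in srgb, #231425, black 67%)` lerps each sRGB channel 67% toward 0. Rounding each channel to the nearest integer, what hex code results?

#231425 is rgb(35, 20, 37).
Per channel, c → c + 0.67(0 − c):
  R: 35 + 0.67×(0−35) = 35 − 23.45 = 11.55 → 12
  G: 20 + 0.67×(0−20) = 20 − 13.4 = 6.6 → 7
  B: 37 + 0.67×(0−37) = 37 − 24.79 = 12.21 → 12
rgb(12, 7, 12) = #0c070c.

#0c070c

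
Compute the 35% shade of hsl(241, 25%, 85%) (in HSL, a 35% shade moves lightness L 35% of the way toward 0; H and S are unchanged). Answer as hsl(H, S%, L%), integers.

hsl(241, 25%, 55%)

L moves 35% from 85 toward 0: 85 − 29.75 = 55.25 → 55.
H and S are unchanged.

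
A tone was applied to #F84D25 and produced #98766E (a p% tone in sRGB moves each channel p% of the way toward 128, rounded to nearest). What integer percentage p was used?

#F84D25 is rgb(248, 77, 37); #98766E is rgb(152, 118, 110).
On the R channel (widest range): 152 ≈ 248 + (p/100)(128 − 248), so p ≈ 100×(152 − 248)/(128 − 248) = -9600/-120 = 80.00.
p = 80 reproduces all three channels after rounding.

80%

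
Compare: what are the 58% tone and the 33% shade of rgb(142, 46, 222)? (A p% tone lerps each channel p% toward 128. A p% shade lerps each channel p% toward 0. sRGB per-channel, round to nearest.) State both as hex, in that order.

58% tone:
  R: 142 + 0.58×(128−142) = 142 − 8.12 = 133.88 → 134
  G: 46 + 47.56 = 93.56 → 94
  B: 222 − 54.52 = 167.48 → 167
  → #865EA7
33% shade:
  R: 142 − 46.86 = 95.14 → 95
  G: 46 + 0.33×(0−46) = 46 − 15.18 = 30.82 → 31
  B: 222 + 0.33×(0−222) = 222 − 73.26 = 148.74 → 149
  → #5F1F95

#865EA7, #5F1F95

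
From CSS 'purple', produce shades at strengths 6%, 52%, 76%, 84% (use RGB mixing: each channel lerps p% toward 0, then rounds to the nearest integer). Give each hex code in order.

#780078, #3D003D, #1F001F, #140014

CSS purple is rgb(128, 0, 128).
6%: (128 − 7.68 = 120.32→120, 0→0, 128 − 7.68 = 120.32→120) → #780078
52%: (128 − 66.56 = 61.44→61, 0→0, 128 − 66.56 = 61.44→61) → #3D003D
76%: (128 − 97.28 = 30.72→31, 0→0, 128 − 97.28 = 30.72→31) → #1F001F
84%: (128 − 107.52 = 20.48→20, 0→0, 128 − 107.52 = 20.48→20) → #140014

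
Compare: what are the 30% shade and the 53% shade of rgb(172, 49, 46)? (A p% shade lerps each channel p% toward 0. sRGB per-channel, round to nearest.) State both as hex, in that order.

#782220, #511716

30% shade:
  R: 172 − 51.6 = 120.4 → 120
  G: 49 − 14.7 = 34.3 → 34
  B: 46 + 0.3×(0−46) = 46 − 13.8 = 32.2 → 32
  → #782220
53% shade:
  R: 172 + 0.53×(0−172) = 172 − 91.16 = 80.84 → 81
  G: 49 − 25.97 = 23.03 → 23
  B: 46 + 0.53×(0−46) = 46 − 24.38 = 21.62 → 22
  → #511716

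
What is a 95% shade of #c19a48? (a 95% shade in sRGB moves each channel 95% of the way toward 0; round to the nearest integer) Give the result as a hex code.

#c19a48 is rgb(193, 154, 72).
A 95% shade moves each channel 95% toward 0:
  R: 193 + 0.95×(0−193) = 193 − 183.35 = 9.65 → 10
  G: 154 + 0.95×(0−154) = 154 − 146.3 = 7.7 → 8
  B: 72 − 68.4 = 3.6 → 4
rgb(10, 8, 4) = #0a0804.

#0a0804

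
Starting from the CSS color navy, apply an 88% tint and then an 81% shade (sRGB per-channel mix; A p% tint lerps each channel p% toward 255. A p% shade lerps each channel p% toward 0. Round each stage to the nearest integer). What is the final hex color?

CSS navy is rgb(0, 0, 128).
Lerp each channel 88% toward 255:
  R: 0 + 0.88×(255−0) = 0 + 224.4 = 224.4 → 224
  G: 0 + 224.4 = 224.4 → 224
  B: 128 + 0.88×(255−128) = 128 + 111.76 = 239.76 → 240
After the tint: rgb(224, 224, 240) = #E0E0F0.
Lerp each channel 81% toward 0:
  R: 224 + 0.81×(0−224) = 224 − 181.44 = 42.56 → 43
  G: 224 + 0.81×(0−224) = 224 − 181.44 = 42.56 → 43
  B: 240 − 194.4 = 45.6 → 46
rgb(43, 43, 46) = #2B2B2E.

#2B2B2E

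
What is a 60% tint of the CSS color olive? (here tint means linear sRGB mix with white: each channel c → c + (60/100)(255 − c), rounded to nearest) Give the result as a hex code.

CSS olive is rgb(128, 128, 0).
A 60% tint moves each channel 60% toward 255:
  R: 128 + 0.6×(255−128) = 128 + 76.2 = 204.2 → 204
  G: 128 + 76.2 = 204.2 → 204
  B: 0 + 0.6×(255−0) = 0 + 153 = 153 → 153
rgb(204, 204, 153) = #cccc99.

#cccc99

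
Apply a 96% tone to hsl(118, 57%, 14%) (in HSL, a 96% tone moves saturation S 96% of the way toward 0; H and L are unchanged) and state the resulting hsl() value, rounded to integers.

hsl(118, 2%, 14%)

S moves 96% from 57 toward 0: 57 − 54.72 = 2.28 → 2.
H and L are unchanged.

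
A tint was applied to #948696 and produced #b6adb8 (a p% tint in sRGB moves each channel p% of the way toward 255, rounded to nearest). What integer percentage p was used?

#948696 is rgb(148, 134, 150); #b6adb8 is rgb(182, 173, 184).
On the G channel (widest range): 173 ≈ 134 + (p/100)(255 − 134), so p ≈ 100×(173 − 134)/(255 − 134) = 3900/121 = 32.23.
p = 32 reproduces all three channels after rounding.

32%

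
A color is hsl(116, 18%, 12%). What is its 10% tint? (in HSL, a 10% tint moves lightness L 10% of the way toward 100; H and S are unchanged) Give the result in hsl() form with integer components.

L moves 10% from 12 toward 100: 12 + 8.8 = 20.8 → 21.
H and S are unchanged.

hsl(116, 18%, 21%)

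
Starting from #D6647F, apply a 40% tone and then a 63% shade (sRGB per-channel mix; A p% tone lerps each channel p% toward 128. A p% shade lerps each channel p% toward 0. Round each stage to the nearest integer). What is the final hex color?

#D6647F is rgb(214, 100, 127).
Per channel, c → c + 0.4(128 − c):
  R: 214 + 0.4×(128−214) = 214 − 34.4 = 179.6 → 180
  G: 100 + 0.4×(128−100) = 100 + 11.2 = 111.2 → 111
  B: 127 + 0.4×(128−127) = 127 + 0.4 = 127.4 → 127
After the tone: rgb(180, 111, 127) = #B46F7F.
Lerp each channel 63% toward 0:
  R: 180 + 0.63×(0−180) = 180 − 113.4 = 66.6 → 67
  G: 111 + 0.63×(0−111) = 111 − 69.93 = 41.07 → 41
  B: 127 − 80.01 = 46.99 → 47
rgb(67, 41, 47) = #43292F.

#43292F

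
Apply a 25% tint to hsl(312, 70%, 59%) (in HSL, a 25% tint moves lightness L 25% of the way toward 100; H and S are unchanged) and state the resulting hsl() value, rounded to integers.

hsl(312, 70%, 69%)

L moves 25% from 59 toward 100: 59 + 10.25 = 69.25 → 69.
H and S are unchanged.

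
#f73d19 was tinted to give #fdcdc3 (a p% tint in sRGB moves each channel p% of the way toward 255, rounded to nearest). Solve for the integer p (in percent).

#f73d19 is rgb(247, 61, 25); #fdcdc3 is rgb(253, 205, 195).
On the B channel (widest range): 195 ≈ 25 + (p/100)(255 − 25), so p ≈ 100×(195 − 25)/(255 − 25) = 17000/230 = 73.91.
p = 74 reproduces all three channels after rounding.

74%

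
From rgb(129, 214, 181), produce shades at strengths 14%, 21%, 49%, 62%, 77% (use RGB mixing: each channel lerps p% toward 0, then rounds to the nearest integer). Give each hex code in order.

14%: (129 − 18.06 = 110.94→111, 214 − 29.96 = 184.04→184, 181 − 25.34 = 155.66→156) → #6fb89c
21%: (129 − 27.09 = 101.91→102, 214 − 44.94 = 169.06→169, 181 − 38.01 = 142.99→143) → #66a98f
49%: (129 − 63.21 = 65.79→66, 214 − 104.86 = 109.14→109, 181 − 88.69 = 92.31→92) → #426d5c
62%: (129 − 79.98 = 49.02→49, 214 − 132.68 = 81.32→81, 181 − 112.22 = 68.78→69) → #315145
77%: (129 − 99.33 = 29.67→30, 214 − 164.78 = 49.22→49, 181 − 139.37 = 41.63→42) → #1e312a

#6fb89c, #66a98f, #426d5c, #315145, #1e312a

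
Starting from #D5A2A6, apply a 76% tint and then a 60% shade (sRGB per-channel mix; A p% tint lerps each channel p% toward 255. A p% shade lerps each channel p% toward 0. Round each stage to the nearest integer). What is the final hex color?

#D5A2A6 is rgb(213, 162, 166).
A 76% tint moves each channel 76% toward 255:
  R: 213 + 31.92 = 244.92 → 245
  G: 162 + 70.68 = 232.68 → 233
  B: 166 + 67.64 = 233.64 → 234
After the tint: rgb(245, 233, 234) = #F5E9EA.
Lerp each channel 60% toward 0:
  R: 245 + 0.6×(0−245) = 245 − 147 = 98 → 98
  G: 233 + 0.6×(0−233) = 233 − 139.8 = 93.2 → 93
  B: 234 + 0.6×(0−234) = 234 − 140.4 = 93.6 → 94
rgb(98, 93, 94) = #625D5E.

#625D5E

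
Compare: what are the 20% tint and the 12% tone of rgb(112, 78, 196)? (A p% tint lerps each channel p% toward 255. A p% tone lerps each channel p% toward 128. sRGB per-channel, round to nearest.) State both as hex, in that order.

#8D71D0, #7254BC

20% tint:
  R: 112 + 0.2×(255−112) = 112 + 28.6 = 140.6 → 141
  G: 78 + 0.2×(255−78) = 78 + 35.4 = 113.4 → 113
  B: 196 + 0.2×(255−196) = 196 + 11.8 = 207.8 → 208
  → #8D71D0
12% tone:
  R: 112 + 0.12×(128−112) = 112 + 1.92 = 113.92 → 114
  G: 78 + 6 = 84 → 84
  B: 196 + 0.12×(128−196) = 196 − 8.16 = 187.84 → 188
  → #7254BC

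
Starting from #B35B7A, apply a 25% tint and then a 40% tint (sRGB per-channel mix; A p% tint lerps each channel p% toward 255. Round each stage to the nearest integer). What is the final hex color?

#DDB5C3

#B35B7A is rgb(179, 91, 122).
Per channel, c → c + 0.25(255 − c):
  R: 179 + 0.25×(255−179) = 179 + 19 = 198 → 198
  G: 91 + 41 = 132 → 132
  B: 122 + 0.25×(255−122) = 122 + 33.25 = 155.25 → 155
After the tint: rgb(198, 132, 155) = #C6849B.
A 40% tint moves each channel 40% toward 255:
  R: 198 + 22.8 = 220.8 → 221
  G: 132 + 0.4×(255−132) = 132 + 49.2 = 181.2 → 181
  B: 155 + 40 = 195 → 195
rgb(221, 181, 195) = #DDB5C3.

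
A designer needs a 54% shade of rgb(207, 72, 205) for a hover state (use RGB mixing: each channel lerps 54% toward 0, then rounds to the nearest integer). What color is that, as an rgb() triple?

A 54% shade moves each channel 54% toward 0:
  R: 207 − 111.78 = 95.22 → 95
  G: 72 − 38.88 = 33.12 → 33
  B: 205 + 0.54×(0−205) = 205 − 110.7 = 94.3 → 94

rgb(95, 33, 94)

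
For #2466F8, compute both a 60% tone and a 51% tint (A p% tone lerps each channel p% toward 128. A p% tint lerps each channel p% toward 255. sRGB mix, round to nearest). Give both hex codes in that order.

#5B76B0, #94B4FC

#2466F8 is rgb(36, 102, 248).
60% tone:
  R: 36 + 55.2 = 91.2 → 91
  G: 102 + 0.6×(128−102) = 102 + 15.6 = 117.6 → 118
  B: 248 − 72 = 176 → 176
  → #5B76B0
51% tint:
  R: 36 + 111.69 = 147.69 → 148
  G: 102 + 0.51×(255−102) = 102 + 78.03 = 180.03 → 180
  B: 248 + 0.51×(255−248) = 248 + 3.57 = 251.57 → 252
  → #94B4FC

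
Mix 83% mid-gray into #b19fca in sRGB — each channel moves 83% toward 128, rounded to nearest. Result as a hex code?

#88858d

#b19fca is rgb(177, 159, 202).
An 83% tone moves each channel 83% toward 128:
  R: 177 + 0.83×(128−177) = 177 − 40.67 = 136.33 → 136
  G: 159 + 0.83×(128−159) = 159 − 25.73 = 133.27 → 133
  B: 202 − 61.42 = 140.58 → 141
rgb(136, 133, 141) = #88858d.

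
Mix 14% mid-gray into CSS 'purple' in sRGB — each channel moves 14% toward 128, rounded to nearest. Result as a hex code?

CSS purple is rgb(128, 0, 128).
A 14% tone moves each channel 14% toward 128:
  R: 128 + 0.14×(128−128) = 128 + 0 = 128 → 128
  G: 0 + 0.14×(128−0) = 0 + 17.92 = 17.92 → 18
  B: 128 + 0 = 128 → 128
rgb(128, 18, 128) = #801280.

#801280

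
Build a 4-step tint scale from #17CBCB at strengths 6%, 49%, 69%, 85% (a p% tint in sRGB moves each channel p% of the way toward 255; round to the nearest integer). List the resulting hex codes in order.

#17CBCB is rgb(23, 203, 203).
6%: (23 + 13.92 = 36.92→37, 203 + 3.12 = 206.12→206, 203 + 3.12 = 206.12→206) → #25CECE
49%: (23 + 113.68 = 136.68→137, 203 + 25.48 = 228.48→228, 203 + 25.48 = 228.48→228) → #89E4E4
69%: (23 + 160.08 = 183.08→183, 203 + 35.88 = 238.88→239, 203 + 35.88 = 238.88→239) → #B7EFEF
85%: (23 + 197.2 = 220.2→220, 203 + 44.2 = 247.2→247, 203 + 44.2 = 247.2→247) → #DCF7F7

#25CECE, #89E4E4, #B7EFEF, #DCF7F7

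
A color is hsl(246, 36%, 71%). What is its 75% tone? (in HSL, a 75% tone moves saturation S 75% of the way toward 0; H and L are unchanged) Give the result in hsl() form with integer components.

hsl(246, 9%, 71%)

S moves 75% from 36 toward 0: 36 − 27 = 9 → 9.
H and L are unchanged.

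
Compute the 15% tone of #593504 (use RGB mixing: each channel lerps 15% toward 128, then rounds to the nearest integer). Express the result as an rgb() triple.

#593504 is rgb(89, 53, 4).
Lerp each channel 15% toward 128:
  R: 89 + 0.15×(128−89) = 89 + 5.85 = 94.85 → 95
  G: 53 + 0.15×(128−53) = 53 + 11.25 = 64.25 → 64
  B: 4 + 18.6 = 22.6 → 23

rgb(95, 64, 23)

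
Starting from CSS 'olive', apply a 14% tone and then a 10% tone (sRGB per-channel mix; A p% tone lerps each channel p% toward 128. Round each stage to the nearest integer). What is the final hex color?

#80801d

CSS olive is rgb(128, 128, 0).
Per channel, c → c + 0.14(128 − c):
  R: 128 + 0.14×(128−128) = 128 + 0 = 128 → 128
  G: 128 + 0.14×(128−128) = 128 + 0 = 128 → 128
  B: 0 + 0.14×(128−0) = 0 + 17.92 = 17.92 → 18
After the tone: rgb(128, 128, 18) = #808012.
A 10% tone moves each channel 10% toward 128:
  R: 128 + 0 = 128 → 128
  G: 128 + 0.1×(128−128) = 128 + 0 = 128 → 128
  B: 18 + 0.1×(128−18) = 18 + 11 = 29 → 29
rgb(128, 128, 29) = #80801d.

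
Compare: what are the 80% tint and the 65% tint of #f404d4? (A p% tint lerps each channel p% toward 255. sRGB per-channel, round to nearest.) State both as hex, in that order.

#f404d4 is rgb(244, 4, 212).
80% tint:
  R: 244 + 0.8×(255−244) = 244 + 8.8 = 252.8 → 253
  G: 4 + 0.8×(255−4) = 4 + 200.8 = 204.8 → 205
  B: 212 + 0.8×(255−212) = 212 + 34.4 = 246.4 → 246
  → #fdcdf6
65% tint:
  R: 244 + 7.15 = 251.15 → 251
  G: 4 + 0.65×(255−4) = 4 + 163.15 = 167.15 → 167
  B: 212 + 27.95 = 239.95 → 240
  → #fba7f0

#fdcdf6, #fba7f0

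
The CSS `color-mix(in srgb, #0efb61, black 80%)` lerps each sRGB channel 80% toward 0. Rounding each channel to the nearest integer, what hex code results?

#033213

#0efb61 is rgb(14, 251, 97).
Lerp each channel 80% toward 0:
  R: 14 + 0.8×(0−14) = 14 − 11.2 = 2.8 → 3
  G: 251 + 0.8×(0−251) = 251 − 200.8 = 50.2 → 50
  B: 97 − 77.6 = 19.4 → 19
rgb(3, 50, 19) = #033213.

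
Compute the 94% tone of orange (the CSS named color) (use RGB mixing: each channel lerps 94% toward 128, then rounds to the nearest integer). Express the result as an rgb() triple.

CSS orange is rgb(255, 165, 0).
A 94% tone moves each channel 94% toward 128:
  R: 255 + 0.94×(128−255) = 255 − 119.38 = 135.62 → 136
  G: 165 + 0.94×(128−165) = 165 − 34.78 = 130.22 → 130
  B: 0 + 0.94×(128−0) = 0 + 120.32 = 120.32 → 120

rgb(136, 130, 120)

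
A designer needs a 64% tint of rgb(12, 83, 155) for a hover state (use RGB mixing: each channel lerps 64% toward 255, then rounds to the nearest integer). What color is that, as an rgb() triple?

rgb(168, 193, 219)

Per channel, c → c + 0.64(255 − c):
  R: 12 + 0.64×(255−12) = 12 + 155.52 = 167.52 → 168
  G: 83 + 0.64×(255−83) = 83 + 110.08 = 193.08 → 193
  B: 155 + 0.64×(255−155) = 155 + 64 = 219 → 219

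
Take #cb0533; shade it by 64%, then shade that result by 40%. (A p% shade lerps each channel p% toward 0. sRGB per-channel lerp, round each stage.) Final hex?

#cb0533 is rgb(203, 5, 51).
Lerp each channel 64% toward 0:
  R: 203 − 129.92 = 73.08 → 73
  G: 5 + 0.64×(0−5) = 5 − 3.2 = 1.8 → 2
  B: 51 + 0.64×(0−51) = 51 − 32.64 = 18.36 → 18
After the shade: rgb(73, 2, 18) = #490212.
Per channel, c → c + 0.4(0 − c):
  R: 73 + 0.4×(0−73) = 73 − 29.2 = 43.8 → 44
  G: 2 − 0.8 = 1.2 → 1
  B: 18 + 0.4×(0−18) = 18 − 7.2 = 10.8 → 11
rgb(44, 1, 11) = #2c010b.

#2c010b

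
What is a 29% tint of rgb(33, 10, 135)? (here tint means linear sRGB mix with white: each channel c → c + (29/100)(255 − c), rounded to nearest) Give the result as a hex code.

Lerp each channel 29% toward 255:
  R: 33 + 0.29×(255−33) = 33 + 64.38 = 97.38 → 97
  G: 10 + 71.05 = 81.05 → 81
  B: 135 + 0.29×(255−135) = 135 + 34.8 = 169.8 → 170
rgb(97, 81, 170) = #6151AA.

#6151AA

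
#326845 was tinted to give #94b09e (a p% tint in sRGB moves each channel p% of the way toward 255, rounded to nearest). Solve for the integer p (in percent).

#326845 is rgb(50, 104, 69); #94b09e is rgb(148, 176, 158).
On the R channel (widest range): 148 ≈ 50 + (p/100)(255 − 50), so p ≈ 100×(148 − 50)/(255 − 50) = 9800/205 = 47.80.
p = 48 reproduces all three channels after rounding.

48%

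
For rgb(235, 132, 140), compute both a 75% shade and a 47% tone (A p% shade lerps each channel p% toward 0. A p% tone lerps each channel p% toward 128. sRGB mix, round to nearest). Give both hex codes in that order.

#3b2123, #b98286

75% shade:
  R: 235 − 176.25 = 58.75 → 59
  G: 132 + 0.75×(0−132) = 132 − 99 = 33 → 33
  B: 140 + 0.75×(0−140) = 140 − 105 = 35 → 35
  → #3b2123
47% tone:
  R: 235 − 50.29 = 184.71 → 185
  G: 132 + 0.47×(128−132) = 132 − 1.88 = 130.12 → 130
  B: 140 + 0.47×(128−140) = 140 − 5.64 = 134.36 → 134
  → #b98286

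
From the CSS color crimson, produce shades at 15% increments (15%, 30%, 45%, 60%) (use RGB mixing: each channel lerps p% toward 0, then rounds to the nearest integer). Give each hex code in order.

#bb1133, #9a0e2a, #790b21, #580818

CSS crimson is rgb(220, 20, 60).
15%: (220 − 33 = 187→187, 20 − 3 = 17→17, 60 − 9 = 51→51) → #bb1133
30%: (220 − 66 = 154→154, 20 − 6 = 14→14, 60 − 18 = 42→42) → #9a0e2a
45%: (220 − 99 = 121→121, 20 − 9 = 11→11, 60 − 27 = 33→33) → #790b21
60%: (220 − 132 = 88→88, 20 − 12 = 8→8, 60 − 36 = 24→24) → #580818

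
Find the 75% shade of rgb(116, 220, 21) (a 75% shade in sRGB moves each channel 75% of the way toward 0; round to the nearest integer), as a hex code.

Per channel, c → c + 0.75(0 − c):
  R: 116 − 87 = 29 → 29
  G: 220 − 165 = 55 → 55
  B: 21 + 0.75×(0−21) = 21 − 15.75 = 5.25 → 5
rgb(29, 55, 5) = #1D3705.

#1D3705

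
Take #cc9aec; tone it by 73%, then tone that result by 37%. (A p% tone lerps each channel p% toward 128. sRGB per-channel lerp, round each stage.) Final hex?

#cc9aec is rgb(204, 154, 236).
Lerp each channel 73% toward 128:
  R: 204 + 0.73×(128−204) = 204 − 55.48 = 148.52 → 149
  G: 154 + 0.73×(128−154) = 154 − 18.98 = 135.02 → 135
  B: 236 − 78.84 = 157.16 → 157
After the tone: rgb(149, 135, 157) = #95879d.
Lerp each channel 37% toward 128:
  R: 149 + 0.37×(128−149) = 149 − 7.77 = 141.23 → 141
  G: 135 − 2.59 = 132.41 → 132
  B: 157 + 0.37×(128−157) = 157 − 10.73 = 146.27 → 146
rgb(141, 132, 146) = #8d8492.

#8d8492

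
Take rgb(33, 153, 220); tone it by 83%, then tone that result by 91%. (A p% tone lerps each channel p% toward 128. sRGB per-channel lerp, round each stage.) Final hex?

An 83% tone moves each channel 83% toward 128:
  R: 33 + 0.83×(128−33) = 33 + 78.85 = 111.85 → 112
  G: 153 + 0.83×(128−153) = 153 − 20.75 = 132.25 → 132
  B: 220 + 0.83×(128−220) = 220 − 76.36 = 143.64 → 144
After the tone: rgb(112, 132, 144) = #708490.
Per channel, c → c + 0.91(128 − c):
  R: 112 + 0.91×(128−112) = 112 + 14.56 = 126.56 → 127
  G: 132 + 0.91×(128−132) = 132 − 3.64 = 128.36 → 128
  B: 144 + 0.91×(128−144) = 144 − 14.56 = 129.44 → 129
rgb(127, 128, 129) = #7F8081.

#7F8081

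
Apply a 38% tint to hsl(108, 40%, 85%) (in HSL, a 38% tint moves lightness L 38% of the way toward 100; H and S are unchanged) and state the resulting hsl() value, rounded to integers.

L moves 38% from 85 toward 100: 85 + 5.7 = 90.7 → 91.
H and S are unchanged.

hsl(108, 40%, 91%)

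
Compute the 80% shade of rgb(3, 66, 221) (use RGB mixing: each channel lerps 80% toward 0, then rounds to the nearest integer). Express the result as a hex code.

Lerp each channel 80% toward 0:
  R: 3 − 2.4 = 0.6 → 1
  G: 66 + 0.8×(0−66) = 66 − 52.8 = 13.2 → 13
  B: 221 + 0.8×(0−221) = 221 − 176.8 = 44.2 → 44
rgb(1, 13, 44) = #010d2c.

#010d2c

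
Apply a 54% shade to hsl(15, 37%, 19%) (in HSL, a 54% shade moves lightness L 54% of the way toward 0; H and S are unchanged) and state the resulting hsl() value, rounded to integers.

L moves 54% from 19 toward 0: 19 − 10.26 = 8.74 → 9.
H and S are unchanged.

hsl(15, 37%, 9%)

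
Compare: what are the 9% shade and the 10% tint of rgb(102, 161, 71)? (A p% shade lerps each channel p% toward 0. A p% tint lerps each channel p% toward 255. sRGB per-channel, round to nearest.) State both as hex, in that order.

#5d9341, #75aa59

9% shade:
  R: 102 + 0.09×(0−102) = 102 − 9.18 = 92.82 → 93
  G: 161 − 14.49 = 146.51 → 147
  B: 71 − 6.39 = 64.61 → 65
  → #5d9341
10% tint:
  R: 102 + 0.1×(255−102) = 102 + 15.3 = 117.3 → 117
  G: 161 + 0.1×(255−161) = 161 + 9.4 = 170.4 → 170
  B: 71 + 0.1×(255−71) = 71 + 18.4 = 89.4 → 89
  → #75aa59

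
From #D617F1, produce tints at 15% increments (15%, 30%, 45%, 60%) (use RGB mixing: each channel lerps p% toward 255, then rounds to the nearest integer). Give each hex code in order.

#DC3AF3, #E25DF5, #E87FF7, #EFA2F9

#D617F1 is rgb(214, 23, 241).
15%: (214 + 6.15 = 220.15→220, 23 + 34.8 = 57.8→58, 241 + 2.1 = 243.1→243) → #DC3AF3
30%: (214 + 12.3 = 226.3→226, 23 + 69.6 = 92.6→93, 241 + 4.2 = 245.2→245) → #E25DF5
45%: (214 + 18.45 = 232.45→232, 23 + 104.4 = 127.4→127, 241 + 6.3 = 247.3→247) → #E87FF7
60%: (214 + 24.6 = 238.6→239, 23 + 139.2 = 162.2→162, 241 + 8.4 = 249.4→249) → #EFA2F9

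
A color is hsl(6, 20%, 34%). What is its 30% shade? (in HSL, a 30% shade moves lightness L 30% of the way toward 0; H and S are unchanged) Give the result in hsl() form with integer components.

L moves 30% from 34 toward 0: 34 − 10.2 = 23.8 → 24.
H and S are unchanged.

hsl(6, 20%, 24%)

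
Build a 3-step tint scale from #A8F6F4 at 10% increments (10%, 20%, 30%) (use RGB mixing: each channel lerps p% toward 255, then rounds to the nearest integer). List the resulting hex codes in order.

#B1F7F5, #B9F8F6, #C2F9F7

#A8F6F4 is rgb(168, 246, 244).
10%: (168 + 8.7 = 176.7→177, 246 + 0.9 = 246.9→247, 244 + 1.1 = 245.1→245) → #B1F7F5
20%: (168 + 17.4 = 185.4→185, 246 + 1.8 = 247.8→248, 244 + 2.2 = 246.2→246) → #B9F8F6
30%: (168 + 26.1 = 194.1→194, 246 + 2.7 = 248.7→249, 244 + 3.3 = 247.3→247) → #C2F9F7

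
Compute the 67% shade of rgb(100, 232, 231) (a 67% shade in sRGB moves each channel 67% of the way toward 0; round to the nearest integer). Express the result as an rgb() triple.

A 67% shade moves each channel 67% toward 0:
  R: 100 + 0.67×(0−100) = 100 − 67 = 33 → 33
  G: 232 + 0.67×(0−232) = 232 − 155.44 = 76.56 → 77
  B: 231 + 0.67×(0−231) = 231 − 154.77 = 76.23 → 76

rgb(33, 77, 76)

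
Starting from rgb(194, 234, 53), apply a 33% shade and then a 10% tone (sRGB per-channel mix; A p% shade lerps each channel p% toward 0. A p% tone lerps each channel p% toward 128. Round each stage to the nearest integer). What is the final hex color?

Lerp each channel 33% toward 0:
  R: 194 − 64.02 = 129.98 → 130
  G: 234 − 77.22 = 156.78 → 157
  B: 53 + 0.33×(0−53) = 53 − 17.49 = 35.51 → 36
After the shade: rgb(130, 157, 36) = #829d24.
Lerp each channel 10% toward 128:
  R: 130 + 0.1×(128−130) = 130 − 0.2 = 129.8 → 130
  G: 157 − 2.9 = 154.1 → 154
  B: 36 + 0.1×(128−36) = 36 + 9.2 = 45.2 → 45
rgb(130, 154, 45) = #829a2d.

#829a2d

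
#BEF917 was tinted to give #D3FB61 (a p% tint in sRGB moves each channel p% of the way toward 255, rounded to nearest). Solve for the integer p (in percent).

32%

#BEF917 is rgb(190, 249, 23); #D3FB61 is rgb(211, 251, 97).
On the B channel (widest range): 97 ≈ 23 + (p/100)(255 − 23), so p ≈ 100×(97 − 23)/(255 − 23) = 7400/232 = 31.90.
p = 32 reproduces all three channels after rounding.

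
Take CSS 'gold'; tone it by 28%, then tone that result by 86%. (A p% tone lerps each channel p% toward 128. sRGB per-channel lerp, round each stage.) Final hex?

CSS gold is rgb(255, 215, 0).
Lerp each channel 28% toward 128:
  R: 255 − 35.56 = 219.44 → 219
  G: 215 + 0.28×(128−215) = 215 − 24.36 = 190.64 → 191
  B: 0 + 35.84 = 35.84 → 36
After the tone: rgb(219, 191, 36) = #DBBF24.
Lerp each channel 86% toward 128:
  R: 219 − 78.26 = 140.74 → 141
  G: 191 + 0.86×(128−191) = 191 − 54.18 = 136.82 → 137
  B: 36 + 0.86×(128−36) = 36 + 79.12 = 115.12 → 115
rgb(141, 137, 115) = #8D8973.

#8D8973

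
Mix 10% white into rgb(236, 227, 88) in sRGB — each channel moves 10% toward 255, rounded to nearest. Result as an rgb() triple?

Lerp each channel 10% toward 255:
  R: 236 + 0.1×(255−236) = 236 + 1.9 = 237.9 → 238
  G: 227 + 0.1×(255−227) = 227 + 2.8 = 229.8 → 230
  B: 88 + 0.1×(255−88) = 88 + 16.7 = 104.7 → 105

rgb(238, 230, 105)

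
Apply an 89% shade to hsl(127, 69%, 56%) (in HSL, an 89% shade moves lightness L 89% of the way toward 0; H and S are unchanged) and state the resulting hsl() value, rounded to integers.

hsl(127, 69%, 6%)

L moves 89% from 56 toward 0: 56 − 49.84 = 6.16 → 6.
H and S are unchanged.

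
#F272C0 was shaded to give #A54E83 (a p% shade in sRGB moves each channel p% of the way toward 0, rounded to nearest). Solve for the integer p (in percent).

32%

#F272C0 is rgb(242, 114, 192); #A54E83 is rgb(165, 78, 131).
On the R channel (widest range): 165 ≈ 242 + (p/100)(0 − 242), so p ≈ 100×(165 − 242)/(0 − 242) = -7700/-242 = 31.82.
p = 32 reproduces all three channels after rounding.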